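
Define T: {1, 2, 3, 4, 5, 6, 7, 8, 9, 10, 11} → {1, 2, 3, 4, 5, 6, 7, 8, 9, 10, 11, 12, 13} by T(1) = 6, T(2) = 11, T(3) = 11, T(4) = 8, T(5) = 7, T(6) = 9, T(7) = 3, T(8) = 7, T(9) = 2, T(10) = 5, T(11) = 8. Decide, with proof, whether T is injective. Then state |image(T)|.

T(2) = 11 = T(3) with 2 ≠ 3, so T is not injective.
The image of T is {2, 3, 5, 6, 7, 8, 9, 11}, which has 8 elements.

8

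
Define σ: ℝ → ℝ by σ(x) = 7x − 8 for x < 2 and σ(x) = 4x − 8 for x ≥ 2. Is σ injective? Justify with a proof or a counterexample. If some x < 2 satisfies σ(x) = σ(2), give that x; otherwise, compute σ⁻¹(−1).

8/7

Both pieces are strictly increasing (slopes 7 and 4), so each is injective on its own interval.
The left piece maps (−∞, 2) onto (−∞, 6); the right piece maps [2, ∞) onto [0, ∞).
These images overlap. In particular σ(2) = 0 (right piece), and solving 7x − 8 = 0 on the left piece gives x = 8/7 < 2.
So σ(8/7) = σ(2) with 8/7 ≠ 2, and σ is not injective. This x = 8/7 is the requested value below 2.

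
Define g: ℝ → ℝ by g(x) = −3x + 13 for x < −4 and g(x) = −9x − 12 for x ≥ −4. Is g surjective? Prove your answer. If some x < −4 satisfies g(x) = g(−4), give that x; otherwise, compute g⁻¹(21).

-11/3

Both pieces are strictly decreasing (slopes −3 and −9), so each is injective on its own interval.
The left piece maps (−∞, −4) onto (25, ∞); the right piece maps [−4, ∞) onto (−∞, 24].
The union (25, ∞) ∪ (−∞, 24] omits the interval between 25 and 24; in particular 25 has no preimage. So g is not surjective.
Because the two images are disjoint, no x < −4 has g(x) = g(−4), so we compute g⁻¹(21): 21 lies in (−∞, 24], so solve −9x − 12 = 21: x = (21 + 12)/(−9) = −11/3.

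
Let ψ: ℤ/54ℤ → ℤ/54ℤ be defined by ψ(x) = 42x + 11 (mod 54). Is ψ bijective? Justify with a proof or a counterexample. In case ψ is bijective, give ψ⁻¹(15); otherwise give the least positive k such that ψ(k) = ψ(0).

9

We have gcd(42, 54) = 6 > 1. Taking a = 0 and b = 9: ψ(0) = 11 and ψ(9) = 42·9 + 11 = 389 ≡ 11 (mod 54).
So ψ(0) = ψ(9) while 0 ≠ 9, so ψ is not injective, hence not bijective.
Since ψ is not bijective, we find the least positive k with ψ(k) = ψ(0): this means 42k ≡ 0 (mod 54), i.e. 54 ∣ 42k. Since gcd(42, 54) = 6, dividing through by 6 this holds exactly when 9 ∣ 7k, and as gcd(7, 9) = 1, exactly when 9 ∣ k.
The smallest positive such k is 9.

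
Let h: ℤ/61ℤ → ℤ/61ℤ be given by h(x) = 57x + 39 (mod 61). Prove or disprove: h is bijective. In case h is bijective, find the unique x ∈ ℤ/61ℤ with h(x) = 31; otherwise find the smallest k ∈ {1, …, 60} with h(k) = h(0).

Recall: injectivity means: for all u, v in the domain, h(u) = h(v) implies u = v.
Suppose h(u) = h(v) in ℤ/61ℤ. Then 57u + 39 ≡ 57v + 39 (mod 61), hence 57(u − v) ≡ 0 (mod 61).
Since gcd(57, 61) = 1, 57 is invertible modulo 61, hence u − v ≡ 0 (mod 61), i.e. u = v.
We now compute 57⁻¹ mod 61 explicitly. Euclid's algorithm: 61 = 1·57 + 4, 57 = 14·4 + 1; back-substituting gives 1 = 15·57 − 14·61, so 57⁻¹ ≡ 15 (mod 61).
Then y ↦ 15(y − 39) is a two-sided inverse to h, so every y ∈ ℤ/61ℤ has a preimage.
Hence h is bijective.
Since h is bijective, we compute h⁻¹(31): solve 57x + 39 ≡ 31 (mod 61), i.e. 57x ≡ 53 (mod 61).
Multiplying by 57⁻¹ = 15 gives x ≡ 15·53 = 795 = 13·61 + 2 ≡ 2 (mod 61).
Check: h(2) = 57·2 + 39 = 153 = 2·61 + 31 ≡ 31 (mod 61).

2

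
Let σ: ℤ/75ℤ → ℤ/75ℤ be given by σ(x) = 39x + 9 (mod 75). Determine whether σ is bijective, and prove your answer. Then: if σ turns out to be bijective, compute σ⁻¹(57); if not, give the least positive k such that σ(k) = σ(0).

We have gcd(39, 75) = 3 > 1. Taking a = 0 and b = 25: σ(0) = 9 and σ(25) = 39·25 + 9 = 984 ≡ 9 (mod 75).
So σ(0) = σ(25) while 0 ≠ 25, thus σ is not injective, hence not bijective.
Since σ is not bijective, we find the least positive k with σ(k) = σ(0): this means 39k ≡ 0 (mod 75), i.e. 75 ∣ 39k. Since gcd(39, 75) = 3, dividing through by 3 this holds exactly when 25 ∣ 13k, and as gcd(13, 25) = 1, exactly when 25 ∣ k.
The smallest positive such k is 25.

25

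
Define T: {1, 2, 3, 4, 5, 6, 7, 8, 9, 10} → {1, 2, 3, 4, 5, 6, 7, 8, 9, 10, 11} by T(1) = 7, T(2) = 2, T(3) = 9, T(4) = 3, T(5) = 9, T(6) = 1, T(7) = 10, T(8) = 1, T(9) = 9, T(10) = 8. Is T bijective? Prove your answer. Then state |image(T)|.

T(3) = 9 = T(5) with 3 ≠ 5, so T is not injective, hence not bijective.
The image of T is {1, 2, 3, 7, 8, 9, 10}, which has 7 elements.

7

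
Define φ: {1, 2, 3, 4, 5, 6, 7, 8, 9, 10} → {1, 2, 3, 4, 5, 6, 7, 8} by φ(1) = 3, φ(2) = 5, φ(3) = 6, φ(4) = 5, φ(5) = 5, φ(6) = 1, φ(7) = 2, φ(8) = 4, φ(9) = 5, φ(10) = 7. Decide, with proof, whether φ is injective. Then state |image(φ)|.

7

φ(2) = 5 = φ(4) with 2 ≠ 4, so φ is not injective.
The image of φ is {1, 2, 3, 4, 5, 6, 7}, which has 7 elements.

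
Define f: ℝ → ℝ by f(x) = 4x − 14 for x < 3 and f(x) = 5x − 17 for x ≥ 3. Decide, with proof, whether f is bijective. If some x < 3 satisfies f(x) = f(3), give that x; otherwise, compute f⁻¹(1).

Both pieces are strictly increasing (slopes 4 and 5), so each is injective on its own interval.
The left piece maps (−∞, 3) onto (−∞, −2); the right piece maps [3, ∞) onto [−2, ∞).
Since −2 = −2, the images partition ℝ: f is injective and surjective, hence bijective.
Because the two images are disjoint, no x < 3 has f(x) = f(3), so we compute f⁻¹(1): 1 lies in [−2, ∞), so solve 5x − 17 = 1: x = (1 + 17)/5 = 18/5.

18/5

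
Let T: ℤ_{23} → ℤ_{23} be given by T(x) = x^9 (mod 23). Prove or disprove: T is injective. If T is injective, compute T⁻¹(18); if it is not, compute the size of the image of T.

Since 23 is prime, the nonzero elements of ℤ_{23} form a cyclic group of order 22.
As gcd(9, 22) = 1, raising to the 9th power is a bijection on this group: if s^9 ≡ t^9 then (st^{−1})^9 = 1, and the only element of order dividing gcd(9, 22) = 1 is 1, so s = t.
With T(0) = 0 this makes T injective on all of ℤ_{23}, hence bijective (finite equal-size domain and codomain). In particular T is injective.
Since T is injective, we find the preimage of 18. The inverse of x ↦ x^9 on (ℤ_{23})^× is x ↦ x^5, because 9·5 = 45 = 2·22 + 1 ≡ 1 (mod 22) and x^{22} = 1 for x ≠ 0 (Fermat). So T⁻¹(18) = 18^5 mod 23.
Repeated squaring mod 23: 18^1 ≡ 18, 18^2 ≡ 18² = 324 ≡ 2, 18^4 ≡ 2² = 4. Since 5 = 4 + 1, 18^5 ≡ 4·18: 4·18 = 72 ≡ 3. So 18^5 ≡ 3 (mod 23).
Hence T⁻¹(18) = 3.

3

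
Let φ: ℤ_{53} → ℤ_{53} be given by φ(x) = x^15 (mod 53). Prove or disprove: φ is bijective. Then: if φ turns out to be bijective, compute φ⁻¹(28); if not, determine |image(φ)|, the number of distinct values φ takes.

Since 53 is prime, the nonzero elements of ℤ_{53} form a cyclic group of order 52.
As gcd(15, 52) = 1, raising to the 15th power is a bijection on this group: if s^15 ≡ t^15 then (st^{−1})^15 = 1, and the only element of order dividing gcd(15, 52) = 1 is 1, so s = t.
With φ(0) = 0 this makes φ injective on all of ℤ_{53}, hence bijective (finite equal-size domain and codomain). In particular φ is bijective.
Since φ is bijective, we find the preimage of 28. The inverse of x ↦ x^15 on (ℤ_{53})^× is x ↦ x^7, because 15·7 = 105 = 2·52 + 1 ≡ 1 (mod 52) and x^{52} = 1 for x ≠ 0 (Fermat). So φ⁻¹(28) = 28^7 mod 53.
Repeated squaring mod 53: 28^1 ≡ 28, 28^2 ≡ 28² = 784 ≡ 42, 28^4 ≡ 42² = 1764 ≡ 15. Since 7 = 4 + 2 + 1, 28^7 ≡ 15·42·28: 15·42 = 630 ≡ 47, then 47·28 = 1316 ≡ 44. So 28^7 ≡ 44 (mod 53).
Hence φ⁻¹(28) = 44.

44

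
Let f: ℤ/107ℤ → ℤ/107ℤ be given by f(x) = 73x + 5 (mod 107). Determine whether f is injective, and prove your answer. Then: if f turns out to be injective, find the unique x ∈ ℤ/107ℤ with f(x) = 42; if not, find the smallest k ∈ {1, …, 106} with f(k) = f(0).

65

Suppose f(x_1) = f(x_2) in ℤ/107ℤ. Then 73x_1 + 5 ≡ 73x_2 + 5 (mod 107), thus 73(x_1 − x_2) ≡ 0 (mod 107).
Since gcd(73, 107) = 1, 73 is invertible modulo 107, thus x_1 − x_2 ≡ 0 (mod 107), i.e. x_1 = x_2.
Hence f is injective.
We now compute 73⁻¹ mod 107 explicitly. Euclid's algorithm: 107 = 1·73 + 34, 73 = 2·34 + 5, 34 = 6·5 + 4, 5 = 1·4 + 1; back-substituting gives 1 = 22·73 − 15·107, so 73⁻¹ ≡ 22 (mod 107).
Since f is injective, we compute f⁻¹(42): solve 73x + 5 ≡ 42 (mod 107), i.e. 73x ≡ 37 (mod 107).
Multiplying by 73⁻¹ = 22 gives x ≡ 22·37 = 814 = 7·107 + 65 ≡ 65 (mod 107).
Check: f(65) = 73·65 + 5 = 4750 = 44·107 + 42 ≡ 42 (mod 107).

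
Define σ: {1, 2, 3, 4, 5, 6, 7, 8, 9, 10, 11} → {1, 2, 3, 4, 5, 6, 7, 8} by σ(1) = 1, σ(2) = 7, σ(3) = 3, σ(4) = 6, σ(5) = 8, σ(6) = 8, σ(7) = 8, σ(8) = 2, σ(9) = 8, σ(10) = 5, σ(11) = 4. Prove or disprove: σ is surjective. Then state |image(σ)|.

8

Every element of the codomain has a preimage: 1 = σ(1), 2 = σ(8), 3 = σ(3), 4 = σ(11), 5 = σ(10), 6 = σ(4), 7 = σ(2), 8 = σ(5).
Hence σ is surjective.
The image of σ is {1, 2, 3, 4, 5, 6, 7, 8}, which has 8 elements.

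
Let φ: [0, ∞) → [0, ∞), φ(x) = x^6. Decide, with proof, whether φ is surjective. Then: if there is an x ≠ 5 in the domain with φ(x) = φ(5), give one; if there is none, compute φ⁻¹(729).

3

For any y ∈ [0, ∞), x = y^{1/6} ∈ [0, ∞) gives φ(x) = y, so φ is surjective.
Since x ↦ x^6 is strictly increasing on [0, ∞), it is injective there, so no x ≠ 5 in the domain has φ(x) = φ(5). We therefore compute φ⁻¹(729) = 729^{1/6} = 3 (indeed 3^6 = 729).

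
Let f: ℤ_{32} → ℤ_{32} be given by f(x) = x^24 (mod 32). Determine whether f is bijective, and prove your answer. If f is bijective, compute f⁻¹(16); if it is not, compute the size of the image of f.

f(0) = 0^24 = 0.
f(2): Repeated squaring mod 32: 2^1 ≡ 2, 2^2 ≡ 2² = 4, 2^4 ≡ 4² = 16, 2^8 ≡ 16² = 256 ≡ 0, 2^16 ≡ 0² = 0. Since 24 = 16 + 8, 2^24 ≡ 0·0: 0·0 = 0. So 2^24 ≡ 0 (mod 32).
So f(0) = f(2) = 0 while 0 ≠ 2, so f is not injective, hence not bijective.
Since f is not bijective, we determine |image(f)|. Computing x^24 mod 32 for each x (by repeated squaring, reducing mod 32 at every step), the values f(0), f(1), …, f(31) are: 0, 1, 0, 1, 0, 1, 0, 1, 0, 1, 0, 1, 0, 1, 0, 1, 0, 1, 0, 1, 0, 1, 0, 1, 0, 1, 0, 1, 0, 1, 0, 1.
The distinct values are {0, 1}; there are 2 of them.

2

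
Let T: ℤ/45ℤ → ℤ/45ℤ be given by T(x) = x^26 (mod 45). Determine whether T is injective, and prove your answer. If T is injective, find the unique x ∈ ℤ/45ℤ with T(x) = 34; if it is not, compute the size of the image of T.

T(2): Repeated squaring mod 45: 2^1 ≡ 2, 2^2 ≡ 2² = 4, 2^4 ≡ 4² = 16, 2^8 ≡ 16² = 256 ≡ 31, 2^16 ≡ 31² = 961 ≡ 16. Since 26 = 16 + 8 + 2, 2^26 ≡ 16·31·4: 16·31 = 496 ≡ 1, then 1·4 = 4. So 2^26 ≡ 4 (mod 45).
T(7): Repeated squaring mod 45: 7^1 ≡ 7, 7^2 ≡ 7² = 49 ≡ 4, 7^4 ≡ 4² = 16, 7^8 ≡ 16² = 256 ≡ 31, 7^16 ≡ 31² = 961 ≡ 16. Since 26 = 16 + 8 + 2, 7^26 ≡ 16·31·4: 16·31 = 496 ≡ 1, then 1·4 = 4. So 7^26 ≡ 4 (mod 45).
So T(2) = T(7) = 4 while 2 ≠ 7, thus T is not injective.
Since T is not injective, we determine |image(T)|. Computing x^26 mod 45 for each x (by repeated squaring, reducing mod 45 at every step), the values T(0), T(1), …, T(44) are: 0, 1, 4, 9, 16, 25, 36, 4, 19, 36, 10, 31, 9, 34, 16, 0, 31, 19, 9, 1, 40, 36, 34, 34, 36, 40, 1, 9, 19, 31, 0, 16, 34, 9, 31, 10, 36, 19, 4, 36, 25, 16, 9, 4, 1.
The distinct values are {0, 1, 4, 9, 10, 16, 19, 25, 31, 34, 36, 40}; there are 12 of them.

12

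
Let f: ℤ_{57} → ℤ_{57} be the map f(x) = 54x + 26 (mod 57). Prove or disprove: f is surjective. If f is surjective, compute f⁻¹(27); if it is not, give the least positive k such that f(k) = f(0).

Recall that surjectivity means every element of the codomain has a preimage under f.
Since gcd(54, 57) = 3, we have 54x ≡ 0 (mod 3) for all x, so f(x) ≡ 2 (mod 3).
But 0 ≢ 2 (mod 3), so 0 ∈ ℤ_{57} has no preimage. Therefore f is not surjective.
Since f is not surjective, we find the least positive k with f(k) = f(0): this means 54k ≡ 0 (mod 57), i.e. 57 ∣ 54k. Since gcd(54, 57) = 3, dividing through by 3 this holds exactly when 19 ∣ 18k, and as gcd(18, 19) = 1, exactly when 19 ∣ k.
The smallest positive such k is 19.

19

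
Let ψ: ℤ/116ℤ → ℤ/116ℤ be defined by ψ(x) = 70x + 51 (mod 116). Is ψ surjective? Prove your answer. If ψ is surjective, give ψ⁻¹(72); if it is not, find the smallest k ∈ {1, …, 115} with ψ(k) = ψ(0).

Recall: ψ is surjective if every y in the codomain equals ψ(x) for some x in the domain.
Since gcd(70, 116) = 2, we have 70x ≡ 0 (mod 2) for all x, so ψ(x) ≡ 1 (mod 2).
But 0 ≢ 1 (mod 2), so 0 ∈ ℤ/116ℤ has no preimage. Therefore ψ is not surjective.
Since ψ is not surjective, we find the least positive k with ψ(k) = ψ(0): this means 70k ≡ 0 (mod 116), i.e. 116 ∣ 70k. Since gcd(70, 116) = 2, dividing through by 2 this holds exactly when 58 ∣ 35k, and as gcd(35, 58) = 1, exactly when 58 ∣ k.
The smallest positive such k is 58.

58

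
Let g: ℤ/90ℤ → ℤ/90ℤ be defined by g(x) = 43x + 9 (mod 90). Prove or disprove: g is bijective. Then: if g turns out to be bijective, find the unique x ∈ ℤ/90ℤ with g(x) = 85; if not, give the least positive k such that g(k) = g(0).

52

Suppose g(s) = g(t) in ℤ/90ℤ. Then 43s + 9 ≡ 43t + 9 (mod 90), therefore 43(s − t) ≡ 0 (mod 90).
Since gcd(43, 90) = 1, 43 is invertible modulo 90, therefore s − t ≡ 0 (mod 90), i.e. s = t.
We now compute 43⁻¹ mod 90 explicitly. Euclid's algorithm: 90 = 2·43 + 4, 43 = 10·4 + 3, 4 = 1·3 + 1; back-substituting gives 1 = 67·43 − 32·90, so 43⁻¹ ≡ 67 (mod 90).
Then y ↦ 67(y − 9) is a two-sided inverse to g, so every y ∈ ℤ/90ℤ has a preimage.
Hence g is bijective.
Since g is bijective, we compute g⁻¹(85): solve 43x + 9 ≡ 85 (mod 90), i.e. 43x ≡ 76 (mod 90).
Multiplying by 43⁻¹ = 67 gives x ≡ 67·76 = 5092 = 56·90 + 52 ≡ 52 (mod 90).
Check: g(52) = 43·52 + 9 = 2245 = 24·90 + 85 ≡ 85 (mod 90).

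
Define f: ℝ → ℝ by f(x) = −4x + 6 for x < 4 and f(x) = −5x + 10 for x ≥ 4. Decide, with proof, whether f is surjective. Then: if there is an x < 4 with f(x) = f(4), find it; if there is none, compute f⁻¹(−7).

Both pieces are strictly decreasing (slopes −4 and −5), so each is injective on its own interval.
The left piece maps (−∞, 4) onto (−10, ∞); the right piece maps [4, ∞) onto (−∞, −10].
These images together cover ℝ, so f is surjective.
Because the two images are disjoint, no x < 4 has f(x) = f(4), so we compute f⁻¹(−7): −7 lies in (−10, ∞), so solve −4x + 6 = −7: x = (−7 − 6)/(−4) = 13/4.

13/4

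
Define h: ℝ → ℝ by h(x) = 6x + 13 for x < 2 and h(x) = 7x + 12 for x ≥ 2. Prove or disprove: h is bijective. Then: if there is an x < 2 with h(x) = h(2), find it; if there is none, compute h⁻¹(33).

3

Both pieces are strictly increasing (slopes 6 and 7), so each is injective on its own interval.
The left piece maps (−∞, 2) onto (−∞, 25); the right piece maps [2, ∞) onto [26, ∞).
The images leave a gap (25 has no preimage), so h is not surjective, hence not bijective.
Because the two images are disjoint, no x < 2 has h(x) = h(2), so we compute h⁻¹(33): 33 lies in [26, ∞), so solve 7x + 12 = 33: x = (33 − 12)/7 = 3.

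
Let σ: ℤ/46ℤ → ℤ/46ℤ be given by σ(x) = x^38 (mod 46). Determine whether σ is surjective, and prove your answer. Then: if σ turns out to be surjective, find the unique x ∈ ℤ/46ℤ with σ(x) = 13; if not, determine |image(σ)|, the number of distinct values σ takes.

24

σ(22): Repeated squaring mod 46: 22^1 ≡ 22, 22^2 ≡ 22² = 484 ≡ 24, 22^4 ≡ 24² = 576 ≡ 24, 22^8 ≡ 24² = 576 ≡ 24, 22^16 ≡ 24² = 576 ≡ 24, 22^32 ≡ 24² = 576 ≡ 24. Since 38 = 32 + 4 + 2, 22^38 ≡ 24·24·24: 24·24 = 576 ≡ 24, then 24·24 = 576 ≡ 24. So 22^38 ≡ 24 (mod 46).
σ(24): Repeated squaring mod 46: 24^1 ≡ 24, 24^2 ≡ 24² = 576 ≡ 24, 24^4 ≡ 24² = 576 ≡ 24, 24^8 ≡ 24² = 576 ≡ 24, 24^16 ≡ 24² = 576 ≡ 24, 24^32 ≡ 24² = 576 ≡ 24. Since 38 = 32 + 4 + 2, 24^38 ≡ 24·24·24: 24·24 = 576 ≡ 24, then 24·24 = 576 ≡ 24. So 24^38 ≡ 24 (mod 46).
So σ(22) = σ(24) = 24 while 22 ≠ 24, hence σ is not injective.
A non-injective map from the 46-element set ℤ/46ℤ to itself takes at most 45 distinct values, so it cannot be surjective. Hence σ is not surjective.
Since σ is not surjective, we determine |image(σ)|. Computing x^38 mod 46 for each x (by repeated squaring, reducing mod 46 at every step), the values σ(0), σ(1), …, σ(45) are: 0, 1, 32, 13, 12, 3, 2, 29, 16, 31, 4, 41, 18, 27, 8, 39, 6, 25, 26, 35, 36, 9, 24, 23, 24, 9, 36, 35, 26, 25, 6, 39, 8, 27, 18, 41, 4, 31, 16, 29, 2, 3, 12, 13, 32, 1.
The distinct values are {0, 1, 2, 3, 4, 6, 8, 9, 12, 13, 16, 18, 23, 24, 25, 26, 27, 29, 31, 32, 35, 36, 39, 41}; there are 24 of them.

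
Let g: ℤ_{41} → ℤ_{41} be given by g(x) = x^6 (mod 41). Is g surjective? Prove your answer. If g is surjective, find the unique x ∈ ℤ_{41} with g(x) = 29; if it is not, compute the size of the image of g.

g(20): Repeated squaring mod 41: 20^1 ≡ 20, 20^2 ≡ 20² = 400 ≡ 31, 20^4 ≡ 31² = 961 ≡ 18. Since 6 = 4 + 2, 20^6 ≡ 18·31: 18·31 = 558 ≡ 25. So 20^6 ≡ 25 (mod 41).
g(21): Repeated squaring mod 41: 21^1 ≡ 21, 21^2 ≡ 21² = 441 ≡ 31, 21^4 ≡ 31² = 961 ≡ 18. Since 6 = 4 + 2, 21^6 ≡ 18·31: 18·31 = 558 ≡ 25. So 21^6 ≡ 25 (mod 41).
So g(20) = g(21) = 25 while 20 ≠ 21, hence g is not injective.
A non-injective map from the 41-element set ℤ_{41} to itself takes at most 40 distinct values, so it cannot be surjective. Hence g is not surjective.
Since g is not surjective, we determine |image(g)|. Computing x^6 mod 41 for each x (by repeated squaring, reducing mod 41 at every step), the values g(0), g(1), …, g(40) are: 0, 1, 23, 32, 37, 4, 39, 20, 31, 40, 10, 33, 36, 2, 9, 5, 16, 8, 18, 21, 25, 25, 21, 18, 8, 16, 5, 9, 2, 36, 33, 10, 40, 31, 20, 39, 4, 37, 32, 23, 1.
The distinct values are {0, 1, 2, 4, 5, 8, 9, 10, 16, 18, 20, 21, 23, 25, 31, 32, 33, 36, 37, 39, 40}; there are 21 of them.

21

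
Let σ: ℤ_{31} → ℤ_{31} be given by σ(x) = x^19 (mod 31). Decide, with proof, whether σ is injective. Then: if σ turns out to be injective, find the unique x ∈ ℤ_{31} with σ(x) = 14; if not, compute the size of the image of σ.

7

Since 31 is prime, the nonzero elements of ℤ_{31} form a cyclic group of order 30.
As gcd(19, 30) = 1, raising to the 19th power is a bijection on this group: if u^19 ≡ v^19 then (uv^{−1})^19 = 1, and the only element of order dividing gcd(19, 30) = 1 is 1, so u = v.
With σ(0) = 0 this makes σ injective on all of ℤ_{31}, hence bijective (finite equal-size domain and codomain). In particular σ is injective.
Since σ is injective, we find the preimage of 14. The inverse of x ↦ x^19 on (ℤ_{31})^× is x ↦ x^19, because 19·19 = 361 = 12·30 + 1 ≡ 1 (mod 30) and x^{30} = 1 for x ≠ 0 (Fermat). So σ⁻¹(14) = 14^19 mod 31.
Repeated squaring mod 31: 14^1 ≡ 14, 14^2 ≡ 14² = 196 ≡ 10, 14^4 ≡ 10² = 100 ≡ 7, 14^8 ≡ 7² = 49 ≡ 18, 14^16 ≡ 18² = 324 ≡ 14. Since 19 = 16 + 2 + 1, 14^19 ≡ 14·10·14: 14·10 = 140 ≡ 16, then 16·14 = 224 ≡ 7. So 14^19 ≡ 7 (mod 31).
Hence σ⁻¹(14) = 7.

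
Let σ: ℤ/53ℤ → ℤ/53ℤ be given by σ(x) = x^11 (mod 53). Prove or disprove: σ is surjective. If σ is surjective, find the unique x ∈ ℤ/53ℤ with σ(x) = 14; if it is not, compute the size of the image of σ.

26

Since 53 is prime, the nonzero elements of ℤ/53ℤ form a cyclic group of order 52.
As gcd(11, 52) = 1, raising to the 11th power is a bijection on this group: if x_1^11 ≡ x_2^11 then (x_1x_2^{−1})^11 = 1, and the only element of order dividing gcd(11, 52) = 1 is 1, so x_1 = x_2.
With σ(0) = 0 this makes σ injective on all of ℤ/53ℤ, hence bijective (finite equal-size domain and codomain). In particular σ is surjective.
Since σ is surjective, we find the preimage of 14. The inverse of x ↦ x^11 on (ℤ/53ℤ)^× is x ↦ x^19, because 11·19 = 209 = 4·52 + 1 ≡ 1 (mod 52) and x^{52} = 1 for x ≠ 0 (Fermat). So σ⁻¹(14) = 14^19 mod 53.
Repeated squaring mod 53: 14^1 ≡ 14, 14^2 ≡ 14² = 196 ≡ 37, 14^4 ≡ 37² = 1369 ≡ 44, 14^8 ≡ 44² = 1936 ≡ 28, 14^16 ≡ 28² = 784 ≡ 42. Since 19 = 16 + 2 + 1, 14^19 ≡ 42·37·14: 42·37 = 1554 ≡ 17, then 17·14 = 238 ≡ 26. So 14^19 ≡ 26 (mod 53).
Hence σ⁻¹(14) = 26.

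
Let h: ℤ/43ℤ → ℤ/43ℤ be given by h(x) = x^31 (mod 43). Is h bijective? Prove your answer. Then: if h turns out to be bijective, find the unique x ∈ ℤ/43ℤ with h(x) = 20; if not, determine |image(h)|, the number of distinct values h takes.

33

Since 43 is prime, the nonzero elements of ℤ/43ℤ form a cyclic group of order 42.
As gcd(31, 42) = 1, raising to the 31st power is a bijection on this group: if x_1^31 ≡ x_2^31 then (x_1x_2^{−1})^31 = 1, and the only element of order dividing gcd(31, 42) = 1 is 1, so x_1 = x_2.
With h(0) = 0 this makes h injective on all of ℤ/43ℤ, hence bijective (finite equal-size domain and codomain). In particular h is bijective.
Since h is bijective, we find the preimage of 20. The inverse of x ↦ x^31 on (ℤ/43ℤ)^× is x ↦ x^19, because 31·19 = 589 = 14·42 + 1 ≡ 1 (mod 42) and x^{42} = 1 for x ≠ 0 (Fermat). So h⁻¹(20) = 20^19 mod 43.
Repeated squaring mod 43: 20^1 ≡ 20, 20^2 ≡ 20² = 400 ≡ 13, 20^4 ≡ 13² = 169 ≡ 40, 20^8 ≡ 40² = 1600 ≡ 9, 20^16 ≡ 9² = 81 ≡ 38. Since 19 = 16 + 2 + 1, 20^19 ≡ 38·13·20: 38·13 = 494 ≡ 21, then 21·20 = 420 ≡ 33. So 20^19 ≡ 33 (mod 43).
Hence h⁻¹(20) = 33.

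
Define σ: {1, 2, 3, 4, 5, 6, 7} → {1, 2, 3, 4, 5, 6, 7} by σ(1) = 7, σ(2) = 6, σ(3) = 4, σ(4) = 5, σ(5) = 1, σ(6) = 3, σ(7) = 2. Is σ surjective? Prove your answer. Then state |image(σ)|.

Every element of the codomain has a preimage: 1 = σ(5), 2 = σ(7), 3 = σ(6), 4 = σ(3), 5 = σ(4), 6 = σ(2), 7 = σ(1).
Thus σ is surjective.
The image of σ is {1, 2, 3, 4, 5, 6, 7}, which has 7 elements.

7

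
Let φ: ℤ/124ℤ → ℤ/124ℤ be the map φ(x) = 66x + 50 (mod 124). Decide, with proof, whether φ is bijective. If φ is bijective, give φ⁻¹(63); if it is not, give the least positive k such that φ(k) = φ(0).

62

We have gcd(66, 124) = 2 > 1. Taking s = 0 and t = 62: φ(0) = 50 and φ(62) = 66·62 + 50 = 4142 ≡ 50 (mod 124).
So φ(0) = φ(62) while 0 ≠ 62, so φ is not injective, hence not bijective.
Since φ is not bijective, we find the least positive k with φ(k) = φ(0): this means 66k ≡ 0 (mod 124), i.e. 124 ∣ 66k. Since gcd(66, 124) = 2, dividing through by 2 this holds exactly when 62 ∣ 33k, and as gcd(33, 62) = 1, exactly when 62 ∣ k.
The smallest positive such k is 62.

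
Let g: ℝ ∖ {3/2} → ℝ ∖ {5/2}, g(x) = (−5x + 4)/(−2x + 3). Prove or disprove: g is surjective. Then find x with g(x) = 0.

4/5

For any y ≠ 5/2, solving y(−2x + 3) = −5x + 4 for x gives a well-defined x ≠ 3/2. So g is surjective.
Solving g(x) = 0: cross-multiplying gives −5x + 4 = 0(−2x + 3), which rearranges to −5x = −4, so x = 4/5.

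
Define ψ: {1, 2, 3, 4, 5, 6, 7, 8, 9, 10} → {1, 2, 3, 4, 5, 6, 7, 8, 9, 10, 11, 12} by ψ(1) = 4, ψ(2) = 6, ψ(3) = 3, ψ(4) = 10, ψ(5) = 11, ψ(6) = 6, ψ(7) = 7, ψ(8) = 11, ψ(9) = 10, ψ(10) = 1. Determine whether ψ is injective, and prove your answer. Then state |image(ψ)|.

7

ψ(2) = 6 = ψ(6) with 2 ≠ 6, so ψ is not injective.
The image of ψ is {1, 3, 4, 6, 7, 10, 11}, which has 7 elements.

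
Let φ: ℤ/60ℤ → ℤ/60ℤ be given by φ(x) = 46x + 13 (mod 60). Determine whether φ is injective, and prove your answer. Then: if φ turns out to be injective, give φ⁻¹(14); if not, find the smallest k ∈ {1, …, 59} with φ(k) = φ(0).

We have gcd(46, 60) = 2 > 1. Taking x_1 = 0 and x_2 = 30: φ(0) = 13 and φ(30) = 46·30 + 13 = 1393 ≡ 13 (mod 60).
So φ(0) = φ(30) while 0 ≠ 30, therefore φ is not injective.
Since φ is not injective, we find the least positive k with φ(k) = φ(0): this means 46k ≡ 0 (mod 60), i.e. 60 ∣ 46k. Since gcd(46, 60) = 2, dividing through by 2 this holds exactly when 30 ∣ 23k, and as gcd(23, 30) = 1, exactly when 30 ∣ k.
The smallest positive such k is 30.

30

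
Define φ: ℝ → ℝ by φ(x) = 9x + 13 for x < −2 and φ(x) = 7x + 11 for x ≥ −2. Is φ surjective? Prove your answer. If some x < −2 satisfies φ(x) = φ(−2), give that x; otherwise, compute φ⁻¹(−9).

-22/9

Both pieces are strictly increasing (slopes 9 and 7), so each is injective on its own interval.
The left piece maps (−∞, −2) onto (−∞, −5); the right piece maps [−2, ∞) onto [−3, ∞).
The union (−∞, −5) ∪ [−3, ∞) omits the interval between −5 and −3; in particular −5 has no preimage. So φ is not surjective.
Because the two images are disjoint, no x < −2 has φ(x) = φ(−2), so we compute φ⁻¹(−9): −9 lies in (−∞, −5), so solve 9x + 13 = −9: x = (−9 − 13)/9 = −22/9.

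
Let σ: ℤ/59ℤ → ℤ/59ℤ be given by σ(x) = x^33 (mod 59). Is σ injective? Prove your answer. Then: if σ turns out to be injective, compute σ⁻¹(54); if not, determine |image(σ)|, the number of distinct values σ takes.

Since 59 is prime, the nonzero elements of ℤ/59ℤ form a cyclic group of order 58.
As gcd(33, 58) = 1, raising to the 33rd power is a bijection on this group: if s^33 ≡ t^33 then (st^{−1})^33 = 1, and the only element of order dividing gcd(33, 58) = 1 is 1, so s = t.
With σ(0) = 0 this makes σ injective on all of ℤ/59ℤ, hence bijective (finite equal-size domain and codomain). In particular σ is injective.
Since σ is injective, we find the preimage of 54. The inverse of x ↦ x^33 on (ℤ/59ℤ)^× is x ↦ x^51, because 33·51 = 1683 = 29·58 + 1 ≡ 1 (mod 58) and x^{58} = 1 for x ≠ 0 (Fermat). So σ⁻¹(54) = 54^51 mod 59.
Repeated squaring mod 59: 54^1 ≡ 54, 54^2 ≡ 54² = 2916 ≡ 25, 54^4 ≡ 25² = 625 ≡ 35, 54^8 ≡ 35² = 1225 ≡ 45, 54^16 ≡ 45² = 2025 ≡ 19, 54^32 ≡ 19² = 361 ≡ 7. Since 51 = 32 + 16 + 2 + 1, 54^51 ≡ 7·19·25·54: 7·19 = 133 ≡ 15, then 15·25 = 375 ≡ 21, then 21·54 = 1134 ≡ 13. So 54^51 ≡ 13 (mod 59).
Hence σ⁻¹(54) = 13.

13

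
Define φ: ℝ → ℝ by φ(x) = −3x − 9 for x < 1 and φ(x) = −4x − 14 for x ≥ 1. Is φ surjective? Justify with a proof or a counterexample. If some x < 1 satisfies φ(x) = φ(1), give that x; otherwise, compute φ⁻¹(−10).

Both pieces are strictly decreasing (slopes −3 and −4), so each is injective on its own interval.
The left piece maps (−∞, 1) onto (−12, ∞); the right piece maps [1, ∞) onto (−∞, −18].
The union (−12, ∞) ∪ (−∞, −18] omits the interval between −12 and −18; in particular −12 has no preimage. So φ is not surjective.
Because the two images are disjoint, no x < 1 has φ(x) = φ(1), so we compute φ⁻¹(−10): −10 lies in (−12, ∞), so solve −3x − 9 = −10: x = (−10 + 9)/(−3) = 1/3.

1/3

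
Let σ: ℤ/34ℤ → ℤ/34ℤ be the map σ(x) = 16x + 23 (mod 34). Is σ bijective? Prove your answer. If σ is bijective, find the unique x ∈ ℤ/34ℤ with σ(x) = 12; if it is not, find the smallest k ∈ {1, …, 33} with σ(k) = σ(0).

We have gcd(16, 34) = 2 > 1. Taking a = 0 and b = 17: σ(0) = 23 and σ(17) = 16·17 + 23 = 295 ≡ 23 (mod 34).
So σ(0) = σ(17) while 0 ≠ 17, hence σ is not injective, hence not bijective.
Since σ is not bijective, we find the least positive k with σ(k) = σ(0): this means 16k ≡ 0 (mod 34), i.e. 34 ∣ 16k. Since gcd(16, 34) = 2, dividing through by 2 this holds exactly when 17 ∣ 8k, and as gcd(8, 17) = 1, exactly when 17 ∣ k.
The smallest positive such k is 17.

17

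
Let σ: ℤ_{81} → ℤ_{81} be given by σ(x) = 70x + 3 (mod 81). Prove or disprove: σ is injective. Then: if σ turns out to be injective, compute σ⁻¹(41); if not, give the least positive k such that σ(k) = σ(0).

26

Recall: σ is injective when σ(a) = σ(b) forces a = b.
Suppose σ(a) = σ(b) in ℤ_{81}. Then 70a + 3 ≡ 70b + 3 (mod 81), hence 70(a − b) ≡ 0 (mod 81).
Since gcd(70, 81) = 1, 70 is invertible modulo 81, so a − b ≡ 0 (mod 81), i.e. a = b.
Therefore σ is injective.
We now compute 70⁻¹ mod 81 explicitly. Euclid's algorithm: 81 = 1·70 + 11, 70 = 6·11 + 4, 11 = 2·4 + 3, 4 = 1·3 + 1; back-substituting gives 1 = 22·70 − 19·81, so 70⁻¹ ≡ 22 (mod 81).
Since σ is injective, we find σ⁻¹(41): we need 70x ≡ 41 − 3 ≡ 38 (mod 81). Using 70⁻¹ = 22: x ≡ 22·38 = 836 = 10·81 + 26, so x = 26.
Check: σ(26) = 70·26 + 3 = 1823 = 22·81 + 41 ≡ 41 (mod 81).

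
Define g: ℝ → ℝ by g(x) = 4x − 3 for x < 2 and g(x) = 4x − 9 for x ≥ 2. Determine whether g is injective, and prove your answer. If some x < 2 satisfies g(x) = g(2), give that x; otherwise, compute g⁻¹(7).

Both pieces are strictly increasing (slopes 4 and 4), so each is injective on its own interval.
The left piece maps (−∞, 2) onto (−∞, 5); the right piece maps [2, ∞) onto [−1, ∞).
These images overlap. In particular g(2) = −1 (right piece), and solving 4x − 3 = −1 on the left piece gives x = 1/2 < 2.
So g(1/2) = g(2) with 1/2 ≠ 2, and g is not injective. This x = 1/2 is the requested value below 2.

1/2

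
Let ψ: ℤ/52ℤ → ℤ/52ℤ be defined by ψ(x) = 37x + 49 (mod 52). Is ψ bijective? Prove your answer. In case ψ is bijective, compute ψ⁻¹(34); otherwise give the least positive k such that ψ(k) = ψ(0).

1

Recall: injectivity means: for all u, v in the domain, ψ(u) = ψ(v) implies u = v.
If ψ(u) = ψ(v), then 37u ≡ 37v (mod 52). Because gcd(37, 52) = 1, we may cancel 37 to get u ≡ v (mod 52).
We now compute 37⁻¹ mod 52 explicitly. Euclid's algorithm: 52 = 1·37 + 15, 37 = 2·15 + 7, 15 = 2·7 + 1; back-substituting gives 1 = 45·37 − 32·52, so 37⁻¹ ≡ 45 (mod 52).
For any y ∈ ℤ/52ℤ, x = 45(y − 49) mod 52 satisfies ψ(x) = 37·45(y − 49) + 49 ≡ y (since 37·45 ≡ 1 mod 52). So every y has a preimage.
Thus ψ is bijective.
Since ψ is bijective, we find ψ⁻¹(34): we need 37x ≡ 34 − 49 ≡ 37 (mod 52). Using 37⁻¹ = 45: x ≡ 45·37 = 1665 = 32·52 + 1, so x = 1.
Check: ψ(1) = 37·1 + 49 = 86 = 1·52 + 34 ≡ 34 (mod 52).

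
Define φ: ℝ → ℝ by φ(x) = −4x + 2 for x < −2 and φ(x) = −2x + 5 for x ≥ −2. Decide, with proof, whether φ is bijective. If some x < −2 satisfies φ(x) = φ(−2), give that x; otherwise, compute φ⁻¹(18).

Both pieces are strictly decreasing (slopes −4 and −2), so each is injective on its own interval.
The left piece maps (−∞, −2) onto (10, ∞); the right piece maps [−2, ∞) onto (−∞, 9].
The images leave a gap (10 has no preimage), so φ is not surjective, hence not bijective.
Because the two images are disjoint, no x < −2 has φ(x) = φ(−2), so we compute φ⁻¹(18): 18 lies in (10, ∞), so solve −4x + 2 = 18: x = (18 − 2)/(−4) = −4.

-4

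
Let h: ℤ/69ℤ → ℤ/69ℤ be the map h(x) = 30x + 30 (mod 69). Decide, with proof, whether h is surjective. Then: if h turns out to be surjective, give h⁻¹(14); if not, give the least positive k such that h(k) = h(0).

Since gcd(30, 69) = 3, we have 30x ≡ 0 (mod 3) for all x, so h(x) ≡ 0 (mod 3).
But 1 ≢ 0 (mod 3), so 1 ∈ ℤ/69ℤ has no preimage. Therefore h is not surjective.
Since h is not surjective, we find the least positive k with h(k) = h(0): this means 30k ≡ 0 (mod 69), i.e. 69 ∣ 30k. Since gcd(30, 69) = 3, dividing through by 3 this holds exactly when 23 ∣ 10k, and as gcd(10, 23) = 1, exactly when 23 ∣ k.
The smallest positive such k is 23.

23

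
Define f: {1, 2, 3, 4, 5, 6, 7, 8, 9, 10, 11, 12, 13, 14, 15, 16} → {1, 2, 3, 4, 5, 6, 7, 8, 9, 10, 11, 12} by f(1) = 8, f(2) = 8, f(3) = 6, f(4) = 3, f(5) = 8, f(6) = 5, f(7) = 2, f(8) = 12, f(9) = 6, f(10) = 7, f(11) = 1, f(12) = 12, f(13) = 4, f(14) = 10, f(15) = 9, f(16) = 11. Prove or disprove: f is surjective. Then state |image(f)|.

12

Every element of the codomain has a preimage: 1 = f(11), 2 = f(7), 3 = f(4), 4 = f(13), 5 = f(6), 6 = f(3), 7 = f(10), 8 = f(1), 9 = f(15), 10 = f(14), 11 = f(16), 12 = f(8).
Therefore f is surjective.
The image of f is {1, 2, 3, 4, 5, 6, 7, 8, 9, 10, 11, 12}, which has 12 elements.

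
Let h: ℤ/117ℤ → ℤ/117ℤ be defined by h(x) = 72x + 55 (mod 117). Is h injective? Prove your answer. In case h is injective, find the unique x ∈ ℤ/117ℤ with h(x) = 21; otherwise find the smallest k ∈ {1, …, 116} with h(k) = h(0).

13

Recall: injectivity means: for all a, b in the domain, h(a) = h(b) implies a = b.
We have gcd(72, 117) = 9 > 1. Taking a = 0 and b = 13: h(0) = 55 and h(13) = 72·13 + 55 = 991 ≡ 55 (mod 117).
So h(0) = h(13) while 0 ≠ 13, so h is not injective.
Since h is not injective, we find the least positive k with h(k) = h(0): this means 72k ≡ 0 (mod 117), i.e. 117 ∣ 72k. Since gcd(72, 117) = 9, dividing through by 9 this holds exactly when 13 ∣ 8k, and as gcd(8, 13) = 1, exactly when 13 ∣ k.
The smallest positive such k is 13.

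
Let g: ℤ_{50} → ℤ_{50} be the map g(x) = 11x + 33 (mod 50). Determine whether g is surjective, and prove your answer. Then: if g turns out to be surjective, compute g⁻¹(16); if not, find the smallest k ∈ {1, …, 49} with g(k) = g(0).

Recall: g is surjective if every y in the codomain equals g(x) for some x in the domain.
Since gcd(11, 50) = 1, 11 is invertible modulo 50. Euclid's algorithm: 50 = 4·11 + 6, 11 = 1·6 + 5, 6 = 1·5 + 1; back-substituting gives 1 = 41·11 − 9·50, so 11⁻¹ ≡ 41 (mod 50).
Then y ↦ 41(y − 33) is a two-sided inverse to g, so every y ∈ ℤ_{50} has a preimage.
Thus g is surjective.
Since g is surjective, we compute g⁻¹(16): solve 11x + 33 ≡ 16 (mod 50), i.e. 11x ≡ 33 (mod 50).
Multiplying by 11⁻¹ = 41 gives x ≡ 41·33 = 1353 = 27·50 + 3 ≡ 3 (mod 50).
Check: g(3) = 11·3 + 33 = 66 = 1·50 + 16 ≡ 16 (mod 50).

3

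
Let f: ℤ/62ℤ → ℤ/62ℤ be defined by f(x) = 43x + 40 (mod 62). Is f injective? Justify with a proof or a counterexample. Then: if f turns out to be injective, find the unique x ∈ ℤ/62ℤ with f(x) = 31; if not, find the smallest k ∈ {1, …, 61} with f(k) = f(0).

7

If f(u) = f(v), then 43u ≡ 43v (mod 62). Because gcd(43, 62) = 1, we may cancel 43 to get u ≡ v (mod 62).
Therefore f is injective.
We now compute 43⁻¹ mod 62 explicitly. Euclid's algorithm: 62 = 1·43 + 19, 43 = 2·19 + 5, 19 = 3·5 + 4, 5 = 1·4 + 1; back-substituting gives 1 = 13·43 − 9·62, so 43⁻¹ ≡ 13 (mod 62).
Since f is injective, we compute f⁻¹(31): solve 43x + 40 ≡ 31 (mod 62), i.e. 43x ≡ 53 (mod 62).
Multiplying by 43⁻¹ = 13 gives x ≡ 13·53 = 689 = 11·62 + 7 ≡ 7 (mod 62).
Check: f(7) = 43·7 + 40 = 341 = 5·62 + 31 ≡ 31 (mod 62).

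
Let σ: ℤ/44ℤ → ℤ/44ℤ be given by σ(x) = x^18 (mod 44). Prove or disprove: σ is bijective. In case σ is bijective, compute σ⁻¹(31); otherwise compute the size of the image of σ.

σ(10): Repeated squaring mod 44: 10^1 ≡ 10, 10^2 ≡ 10² = 100 ≡ 12, 10^4 ≡ 12² = 144 ≡ 12, 10^8 ≡ 12² = 144 ≡ 12, 10^16 ≡ 12² = 144 ≡ 12. Since 18 = 16 + 2, 10^18 ≡ 12·12: 12·12 = 144 ≡ 12. So 10^18 ≡ 12 (mod 44).
σ(12): Repeated squaring mod 44: 12^1 ≡ 12, 12^2 ≡ 12² = 144 ≡ 12, 12^4 ≡ 12² = 144 ≡ 12, 12^8 ≡ 12² = 144 ≡ 12, 12^16 ≡ 12² = 144 ≡ 12. Since 18 = 16 + 2, 12^18 ≡ 12·12: 12·12 = 144 ≡ 12. So 12^18 ≡ 12 (mod 44).
So σ(10) = σ(12) = 12 while 10 ≠ 12, hence σ is not injective, hence not bijective.
Since σ is not bijective, we determine |image(σ)|. Computing x^18 mod 44 for each x (by repeated squaring, reducing mod 44 at every step), the values σ(0), σ(1), …, σ(43) are: 0, 1, 36, 5, 20, 37, 4, 9, 16, 25, 12, 33, 12, 25, 16, 9, 4, 37, 20, 5, 36, 1, 0, 1, 36, 5, 20, 37, 4, 9, 16, 25, 12, 33, 12, 25, 16, 9, 4, 37, 20, 5, 36, 1.
The distinct values are {0, 1, 4, 5, 9, 12, 16, 20, 25, 33, 36, 37}; there are 12 of them.

12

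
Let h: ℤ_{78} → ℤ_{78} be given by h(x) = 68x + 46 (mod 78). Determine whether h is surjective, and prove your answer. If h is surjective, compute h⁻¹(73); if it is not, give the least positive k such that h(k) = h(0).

39

By definition, h is surjective if every y in the codomain equals h(x) for some x in the domain.
Since gcd(68, 78) = 2, we have 68x ≡ 0 (mod 2) for all x, so h(x) ≡ 0 (mod 2).
But 1 ≢ 0 (mod 2), so 1 ∈ ℤ_{78} has no preimage. Hence h is not surjective.
Since h is not surjective, we find the least positive k with h(k) = h(0): this means 68k ≡ 0 (mod 78), i.e. 78 ∣ 68k. Since gcd(68, 78) = 2, dividing through by 2 this holds exactly when 39 ∣ 34k, and as gcd(34, 39) = 1, exactly when 39 ∣ k.
The smallest positive such k is 39.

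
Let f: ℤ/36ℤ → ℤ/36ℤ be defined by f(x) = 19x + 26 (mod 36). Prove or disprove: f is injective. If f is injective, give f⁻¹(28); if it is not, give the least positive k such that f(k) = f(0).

2

Recall that f is injective if f(s) = f(t) implies s = t.
If f(s) = f(t), then 19s ≡ 19t (mod 36). Because gcd(19, 36) = 1, we may cancel 19 to get s ≡ t (mod 36).
So f is injective.
We now compute 19⁻¹ mod 36 explicitly. Euclid's algorithm: 36 = 1·19 + 17, 19 = 1·17 + 2, 17 = 8·2 + 1; back-substituting gives 1 = 19·19 − 10·36, so 19⁻¹ ≡ 19 (mod 36).
Since f is injective, we find f⁻¹(28): we need 19x ≡ 28 − 26 ≡ 2 (mod 36). Using 19⁻¹ = 19: x ≡ 19·2 = 38 = 1·36 + 2, so x = 2.
Check: f(2) = 19·2 + 26 = 64 = 1·36 + 28 ≡ 28 (mod 36).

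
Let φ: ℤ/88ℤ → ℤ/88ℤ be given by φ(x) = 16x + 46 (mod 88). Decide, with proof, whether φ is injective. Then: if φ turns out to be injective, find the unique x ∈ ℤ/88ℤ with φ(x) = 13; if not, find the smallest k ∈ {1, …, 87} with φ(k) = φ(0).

Recall: φ is injective when φ(x_1) = φ(x_2) forces x_1 = x_2.
We have gcd(16, 88) = 8 > 1. Taking x_1 = 0 and x_2 = 11: φ(0) = 46 and φ(11) = 16·11 + 46 = 222 ≡ 46 (mod 88).
So φ(0) = φ(11) while 0 ≠ 11, hence φ is not injective.
Since φ is not injective, we find the least positive k with φ(k) = φ(0): this means 16k ≡ 0 (mod 88), i.e. 88 ∣ 16k. Since gcd(16, 88) = 8, dividing through by 8 this holds exactly when 11 ∣ 2k, and as gcd(2, 11) = 1, exactly when 11 ∣ k.
The smallest positive such k is 11.

11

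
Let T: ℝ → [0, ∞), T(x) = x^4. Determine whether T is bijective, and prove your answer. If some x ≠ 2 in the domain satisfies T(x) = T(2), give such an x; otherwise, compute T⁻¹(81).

T(2) = 16 = (−2)^4 = T(−2) (since 4 is even), with 2 ≠ −2. So T is not injective, hence not bijective.
For the follow-up, such an x exists: taking x = −2 ∈ ℝ gives T(−2) = 16 = T(2) with −2 ≠ 2.

-2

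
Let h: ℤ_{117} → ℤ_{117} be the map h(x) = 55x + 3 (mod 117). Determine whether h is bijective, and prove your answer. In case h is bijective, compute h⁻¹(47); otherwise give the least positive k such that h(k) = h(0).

Suppose h(s) = h(t) in ℤ_{117}. Then 55s + 3 ≡ 55t + 3 (mod 117), hence 55(s − t) ≡ 0 (mod 117).
Since gcd(55, 117) = 1, 55 is invertible modulo 117, so s − t ≡ 0 (mod 117), i.e. s = t.
We now compute 55⁻¹ mod 117 explicitly. Euclid's algorithm: 117 = 2·55 + 7, 55 = 7·7 + 6, 7 = 1·6 + 1; back-substituting gives 1 = 100·55 − 47·117, so 55⁻¹ ≡ 100 (mod 117).
For any y ∈ ℤ_{117}, x = 100(y − 3) mod 117 satisfies h(x) = 55·100(y − 3) + 3 ≡ y (since 55·100 ≡ 1 mod 117). So every y has a preimage.
Thus h is bijective.
Since h is bijective, we find h⁻¹(47): we need 55x ≡ 47 − 3 ≡ 44 (mod 117). Using 55⁻¹ = 100: x ≡ 100·44 = 4400 = 37·117 + 71, so x = 71.
Check: h(71) = 55·71 + 3 = 3908 = 33·117 + 47 ≡ 47 (mod 117).

71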